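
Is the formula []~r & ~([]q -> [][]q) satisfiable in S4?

Unsatisfiable (every branch closes)

1. []~r & ~([]q -> [][]q), w0
2. []~r, w0
3. ~([]q -> [][]q), w0
4. []q, w0
5. ~[][]q, w0
6. ~r, w0
7. q, w0
8. ~[]q, w1
9. ~r, w1
10. q, w1
11. ~q, w2
12. ~r, w2
13. q, w2
Accessibility: w0Rw0, w0Rw1, w0Rw2, w1Rw1, w1Rw2, w2Rw2
Branch closes: q and ~q both at w2.
All branches of the tableau close; one closing branch shown above.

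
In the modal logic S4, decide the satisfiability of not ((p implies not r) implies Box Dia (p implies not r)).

Yes, satisfiable

1. not ((p implies not r) implies Box Dia (p implies not r)), w0
2. p implies not r, w0   [neg-implies-rule on 1]
3. not Box Dia (p implies not r), w0   [neg-implies-rule on 1]
4. not r, w0   [implies-rule on 2 (branches; this branch)]
5. not Dia (p implies not r), w1   [neg-Box-rule on 3: fresh world w1, w0Rw1]
6. not (p implies not r), w1   [neg-Dia-rule on 5 via w1Rw1]
7. p, w1   [neg-implies-rule on 6]
8. r, w1   [neg-implies-rule on 6]
Accessibility: w0Rw0, w0Rw1, w1Rw1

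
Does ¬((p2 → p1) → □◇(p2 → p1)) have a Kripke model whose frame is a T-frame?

1. ¬((p2 → p1) → □◇(p2 → p1)), 0
2. p2 → p1, 0
3. ¬□◇(p2 → p1), 0
4. p1, 0
5. ¬◇(p2 → p1), 1
6. ¬(p2 → p1), 1
7. p2, 1
8. ¬p1, 1
Accessibility: 0R0, 0R1, 1R1

Yes, satisfiable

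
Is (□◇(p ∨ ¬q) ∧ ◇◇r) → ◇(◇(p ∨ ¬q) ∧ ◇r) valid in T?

Tableau for the negation ¬((□◇(p ∨ ¬q) ∧ ◇◇r) → ◇(◇(p ∨ ¬q) ∧ ◇r)):
1. ¬((□◇(p ∨ ¬q) ∧ ◇◇r) → ◇(◇(p ∨ ¬q) ∧ ◇r)), u
2. □◇(p ∨ ¬q) ∧ ◇◇r, u
3. ¬◇(◇(p ∨ ¬q) ∧ ◇r), u
4. □◇(p ∨ ¬q), u
5. ◇◇r, u
6. ¬(◇(p ∨ ¬q) ∧ ◇r), u
7. ◇(p ∨ ¬q), u
8. ¬◇r, u
9. ¬r, u
10. ◇r, v
11. ¬(◇(p ∨ ¬q) ∧ ◇r), v
12. ◇(p ∨ ¬q), v
13. ¬r, v
14. ¬◇(p ∨ ¬q), v
15. ¬(p ∨ ¬q), v
16. ¬p, v
17. q, v
18. p ∨ ¬q, w
19. ¬(◇(p ∨ ¬q) ∧ ◇r), w
20. ◇(p ∨ ¬q), w
21. ¬r, w
22. ¬q, w
23. ¬◇r, w
24. r, x
25. ¬(p ∨ ¬q), x
26. ¬p, x
27. q, x
28. p ∨ ¬q, y
29. ¬(p ∨ ¬q), y
30. ¬p, y
31. q, y
32. ¬q, y
Accessibility: uRu, uRv, uRw, vRv, vRx, vRy, wRw, xRx, yRy
Branch closes: q and ¬q both at y.
Every branch of the negation's tableau closes; the branch above is one of them.

Yes, valid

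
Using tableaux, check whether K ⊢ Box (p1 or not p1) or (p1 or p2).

Tableau for the negation not (Box (p1 or not p1) or (p1 or p2)):
1. not (Box (p1 or not p1) or (p1 or p2)), 0
2. not Box (p1 or not p1), 0
3. not (p1 or p2), 0
4. not p1, 0
5. not p2, 0
6. not (p1 or not p1), 1
7. not p1, 1
8. p1, 1
Accessibility: 0R1
Branch closes: p1 and not p1 both at 1.
Every branch of the negation's tableau closes; the branch above is one of them.

Valid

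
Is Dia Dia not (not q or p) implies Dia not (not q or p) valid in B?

Not valid

Tableau for the negation not (Dia Dia not (not q or p) implies Dia not (not q or p)):
1. not (Dia Dia not (not q or p) implies Dia not (not q or p)), u
2. Dia Dia not (not q or p), u
3. not Dia not (not q or p), u
4. not q or p, u
5. p, u
6. Dia not (not q or p), v
7. not q or p, v
8. p, v
9. not (not q or p), w
10. q, w
11. not p, w
Accessibility: uRu, uRv, vRu, vRv, vRw, wRv, wRw
The negation has an open branch (countermodel exists).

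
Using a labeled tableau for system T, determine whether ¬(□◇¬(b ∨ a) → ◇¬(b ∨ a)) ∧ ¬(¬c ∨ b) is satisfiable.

1. ¬(□◇¬(b ∨ a) → ◇¬(b ∨ a)) ∧ ¬(¬c ∨ b), u
2. ¬(□◇¬(b ∨ a) → ◇¬(b ∨ a)), u
3. ¬(¬c ∨ b), u
4. □◇¬(b ∨ a), u
5. ¬◇¬(b ∨ a), u
6. c, u
7. ¬b, u
8. ◇¬(b ∨ a), u
9. b ∨ a, u
10. a, u
11. ¬(b ∨ a), v
12. ¬b, v
13. ¬a, v
14. ◇¬(b ∨ a), v
15. b ∨ a, v
16. a, v
Accessibility: uRu, uRv, vRv
Branch closes: a and ¬a both at v.
All branches of the tableau close; one closing branch shown above.

No, unsatisfiable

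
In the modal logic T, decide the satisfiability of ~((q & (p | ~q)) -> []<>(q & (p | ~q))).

1. ~((q & (p | ~q)) -> []<>(q & (p | ~q))), 0
2. q & (p | ~q), 0
3. ~[]<>(q & (p | ~q)), 0
4. q, 0
5. p | ~q, 0
6. p, 0
7. ~<>(q & (p | ~q)), 1
8. ~(q & (p | ~q)), 1
9. ~(p | ~q), 1
10. ~p, 1
11. q, 1
Accessibility: 0R0, 0R1, 1R1

Yes, satisfiable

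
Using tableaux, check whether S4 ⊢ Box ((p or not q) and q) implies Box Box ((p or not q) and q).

Tableau for the negation not (Box ((p or not q) and q) implies Box Box ((p or not q) and q)):
1. not (Box ((p or not q) and q) implies Box Box ((p or not q) and q)), 0
2. Box ((p or not q) and q), 0   [neg-implies-rule on 1]
3. not Box Box ((p or not q) and q), 0   [neg-implies-rule on 1]
4. (p or not q) and q, 0   [Box-rule on 2 via 0R0]
5. p or not q, 0   [and-rule on 4]
6. q, 0   [and-rule on 4]
7. p, 0   [or-rule on 5 (branches; this branch)]
8. not Box ((p or not q) and q), 1   [neg-Box-rule on 3: fresh world 1, 0R1]
9. (p or not q) and q, 1   [Box-rule on 2 via 0R1]
10. p or not q, 1   [and-rule on 9]
11. q, 1   [and-rule on 9]
12. p, 1   [or-rule on 10 (branches; this branch)]
13. not ((p or not q) and q), 2   [neg-Box-rule on 8: fresh world 2, 1R2]
14. (p or not q) and q, 2   [Box-rule on 2 via 0R2]
15. p or not q, 2   [and-rule on 14]
16. q, 2   [and-rule on 14]
17. not (p or not q), 2   [neg-and-rule on 13 (branches; this branch)]
18. not p, 2   [neg-or-rule on 17]
19. not q, 2   [or-rule on 15 (branches; this branch)]
Accessibility: 0R0, 0R1, 0R2, 1R1, 1R2, 2R2
Branch closes: q and not q both at 2.
All branches of the negation close; one closing branch shown above.

Yes, valid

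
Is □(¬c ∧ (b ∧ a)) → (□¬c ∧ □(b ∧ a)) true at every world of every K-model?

Tableau for the negation ¬(□(¬c ∧ (b ∧ a)) → (□¬c ∧ □(b ∧ a))):
1. ¬(□(¬c ∧ (b ∧ a)) → (□¬c ∧ □(b ∧ a))), w0
2. □(¬c ∧ (b ∧ a)), w0
3. ¬(□¬c ∧ □(b ∧ a)), w0
4. ¬□(b ∧ a), w0
5. ¬(b ∧ a), w1
6. ¬c ∧ (b ∧ a), w1
7. ¬c, w1
8. b ∧ a, w1
9. b, w1
10. a, w1
11. ¬a, w1
Accessibility: w0Rw1
Branch closes: a and ¬a both at w1.
All branches of the negation close; one closing branch shown above.

Valid in K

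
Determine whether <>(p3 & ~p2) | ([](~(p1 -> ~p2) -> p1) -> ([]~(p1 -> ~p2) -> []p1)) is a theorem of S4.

Valid

Tableau for the negation ~(<>(p3 & ~p2) | ([](~(p1 -> ~p2) -> p1) -> ([]~(p1 -> ~p2) -> []p1))):
1. ~(<>(p3 & ~p2) | ([](~(p1 -> ~p2) -> p1) -> ([]~(p1 -> ~p2) -> []p1))), 0
2. ~<>(p3 & ~p2), 0
3. ~([](~(p1 -> ~p2) -> p1) -> ([]~(p1 -> ~p2) -> []p1)), 0
4. [](~(p1 -> ~p2) -> p1), 0
5. ~([]~(p1 -> ~p2) -> []p1), 0
6. []~(p1 -> ~p2), 0
7. ~[]p1, 0
8. ~(p3 & ~p2), 0
9. ~(p1 -> ~p2) -> p1, 0
10. ~(p1 -> ~p2), 0
11. p1, 0
12. p2, 0
13. ~p1, 1
14. ~(p3 & ~p2), 1
15. ~(p1 -> ~p2) -> p1, 1
16. ~(p1 -> ~p2), 1
17. p1, 1
18. p2, 1
Accessibility: 0R0, 0R1, 1R1
Branch closes: p1 and ~p1 both at 1.
Every branch of the negation's tableau closes; the branch above is one of them.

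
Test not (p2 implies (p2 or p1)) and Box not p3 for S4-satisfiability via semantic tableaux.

1. not (p2 implies (p2 or p1)) and Box not p3, 0
2. not (p2 implies (p2 or p1)), 0
3. Box not p3, 0
4. p2, 0
5. not (p2 or p1), 0
6. not p2, 0
7. not p1, 0
Accessibility: 0R0
Branch closes: p2 and not p2 both at 0.
(One branch shown.) All branches close.

No, unsatisfiable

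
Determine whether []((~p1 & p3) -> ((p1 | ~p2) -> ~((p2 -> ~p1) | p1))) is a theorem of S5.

Tableau for the negation ~[]((~p1 & p3) -> ((p1 | ~p2) -> ~((p2 -> ~p1) | p1))):
1. ~[]((~p1 & p3) -> ((p1 | ~p2) -> ~((p2 -> ~p1) | p1))), w0
2. ~((~p1 & p3) -> ((p1 | ~p2) -> ~((p2 -> ~p1) | p1))), w1   [~[]-rule on 1: fresh world w1, w0Rw1]
3. ~p1 & p3, w1   [~->-rule on 2]
4. ~((p1 | ~p2) -> ~((p2 -> ~p1) | p1)), w1   [~->-rule on 2]
5. ~p1, w1   [&-rule on 3]
6. p3, w1   [&-rule on 3]
7. p1 | ~p2, w1   [~->-rule on 4]
8. (p2 -> ~p1) | p1, w1   [~->-rule on 4]
9. ~p2, w1   [|-rule on 7 (branches; this branch)]
10. p2 -> ~p1, w1   [|-rule on 8 (branches; this branch)]
Accessibility: w0Rw0, w0Rw1, w1Rw0, w1Rw1
The negation has an open branch (countermodel exists).

Invalid (countermodel exists)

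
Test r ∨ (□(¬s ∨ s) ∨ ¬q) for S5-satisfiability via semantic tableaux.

Satisfiable (open branch found)

1. r ∨ (□(¬s ∨ s) ∨ ¬q), w0
2. □(¬s ∨ s) ∨ ¬q, w0
3. ¬q, w0
Accessibility: w0Rw0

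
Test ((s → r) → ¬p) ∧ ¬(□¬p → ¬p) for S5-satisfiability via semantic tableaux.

Unsatisfiable (every branch closes)

1. ((s → r) → ¬p) ∧ ¬(□¬p → ¬p), 0
2. (s → r) → ¬p, 0
3. ¬(□¬p → ¬p), 0
4. □¬p, 0
5. p, 0
6. ¬p, 0
Accessibility: 0R0
Branch closes: p and ¬p both at 0.
(One branch shown.) All branches close.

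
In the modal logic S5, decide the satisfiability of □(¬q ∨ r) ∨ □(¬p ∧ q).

1. □(¬q ∨ r) ∨ □(¬p ∧ q), w0
2. □(¬p ∧ q), w0
3. ¬p ∧ q, w0
4. ¬p, w0
5. q, w0
Accessibility: w0Rw0

Satisfiable (open branch found)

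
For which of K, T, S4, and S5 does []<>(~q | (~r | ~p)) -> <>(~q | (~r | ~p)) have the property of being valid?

T, S4, S5

T-tableau for the negation ~([]<>(~q | (~r | ~p)) -> <>(~q | (~r | ~p))):
1. ~([]<>(~q | (~r | ~p)) -> <>(~q | (~r | ~p))), u
2. []<>(~q | (~r | ~p)), u
3. ~<>(~q | (~r | ~p)), u
4. <>(~q | (~r | ~p)), u
5. ~(~q | (~r | ~p)), u
6. q, u
7. ~(~r | ~p), u
8. r, u
9. p, u
10. ~q | (~r | ~p), v
11. <>(~q | (~r | ~p)), v
12. ~(~q | (~r | ~p)), v
13. q, v
14. ~(~r | ~p), v
15. r, v
16. p, v
17. ~r | ~p, v
18. ~p, v
Accessibility: uRu, uRv, vRv
Branch closes: p and ~p both at v.
Every branch closes (one shown): valid in T, hence also in S4, S5 (every theorem of T is a theorem of S4 and S5).
K-tableau for the negation ~([]<>(~q | (~r | ~p)) -> <>(~q | (~r | ~p))):
1. ~([]<>(~q | (~r | ~p)) -> <>(~q | (~r | ~p))), u
2. []<>(~q | (~r | ~p)), u
3. ~<>(~q | (~r | ~p)), u
Complete open branch: countermodel on a K-frame, so not valid in K.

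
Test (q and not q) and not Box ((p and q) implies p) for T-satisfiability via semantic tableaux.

1. (q and not q) and not Box ((p and q) implies p), w0
2. q and not q, w0   [and-rule on 1]
3. not Box ((p and q) implies p), w0   [and-rule on 1]
4. q, w0   [and-rule on 2]
5. not q, w0   [and-rule on 2]
Accessibility: w0Rw0
Branch closes: q and not q both at w0.
(One branch shown.) All branches close.

Unsatisfiable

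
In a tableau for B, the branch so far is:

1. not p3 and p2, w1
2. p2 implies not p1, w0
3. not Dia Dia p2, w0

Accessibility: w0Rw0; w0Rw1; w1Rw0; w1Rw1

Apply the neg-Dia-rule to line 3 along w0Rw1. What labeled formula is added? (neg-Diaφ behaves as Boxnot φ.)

neg-Diaφ behaves as Boxnot φ: propagate the negated body to each accessible world.

not Dia p2, w1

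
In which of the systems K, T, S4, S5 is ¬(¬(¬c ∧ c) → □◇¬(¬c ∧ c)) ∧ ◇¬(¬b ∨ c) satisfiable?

K

T-tableau for the formula:
1. ¬(¬(¬c ∧ c) → □◇¬(¬c ∧ c)) ∧ ◇¬(¬b ∨ c), u
2. ¬(¬(¬c ∧ c) → □◇¬(¬c ∧ c)), u
3. ◇¬(¬b ∨ c), u
4. ¬(¬c ∧ c), u
5. ¬□◇¬(¬c ∧ c), u
6. ¬c, u
7. ¬(¬b ∨ c), v
8. b, v
9. ¬c, v
10. ¬◇¬(¬c ∧ c), w
11. ¬c ∧ c, w
12. ¬c, w
13. c, w
Accessibility: uRu, uRv, uRw, vRv, wRw
Branch closes: c and ¬c both at w.
Every branch closes (one shown): unsatisfiable in T, hence also in S4, S5 (every S4/S5-frame is a T-frame).
K-tableau for the formula:
1. ¬(¬(¬c ∧ c) → □◇¬(¬c ∧ c)) ∧ ◇¬(¬b ∨ c), u
2. ¬(¬(¬c ∧ c) → □◇¬(¬c ∧ c)), u
3. ◇¬(¬b ∨ c), u
4. ¬(¬c ∧ c), u
5. ¬□◇¬(¬c ∧ c), u
6. ¬c, u
7. ¬(¬b ∨ c), v
8. b, v
9. ¬c, v
10. ¬◇¬(¬c ∧ c), w
Accessibility: uRv, uRw
Complete open branch: satisfiable in K.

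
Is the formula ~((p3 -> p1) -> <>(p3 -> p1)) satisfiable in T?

No, unsatisfiable

1. ~((p3 -> p1) -> <>(p3 -> p1)), u
2. p3 -> p1, u
3. ~<>(p3 -> p1), u
4. ~(p3 -> p1), u
5. p3, u
6. ~p1, u
7. p1, u
Accessibility: uRu
Branch closes: p1 and ~p1 both at u.
(One branch shown.) All branches close.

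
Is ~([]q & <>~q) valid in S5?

Tableau for the negation []q & <>~q:
1. []q & <>~q, u
2. []q, u
3. <>~q, u
4. q, u
5. ~q, v
6. q, v
Accessibility: uRu, uRv, vRu, vRv
Branch closes: q and ~q both at v.
Every branch of the negation's tableau closes; the branch above is one of them.

Yes, valid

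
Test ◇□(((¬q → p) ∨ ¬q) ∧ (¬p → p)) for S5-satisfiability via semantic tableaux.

1. ◇□(((¬q → p) ∨ ¬q) ∧ (¬p → p)), 0
2. □(((¬q → p) ∨ ¬q) ∧ (¬p → p)), 1   [◇-rule on 1: fresh world 1, 0R1]
3. ((¬q → p) ∨ ¬q) ∧ (¬p → p), 0   [□-rule on 2 via 1R0]
4. (¬q → p) ∨ ¬q, 0   [∧-rule on 3]
5. ¬p → p, 0   [∧-rule on 3]
6. ((¬q → p) ∨ ¬q) ∧ (¬p → p), 1   [□-rule on 2 via 1R1]
7. (¬q → p) ∨ ¬q, 1   [∧-rule on 6]
8. ¬p → p, 1   [∧-rule on 6]
9. ¬q, 0   [∨-rule on 4 (branches; this branch)]
10. p, 0   [→-rule on 5 (branches; this branch)]
11. ¬q, 1   [∨-rule on 7 (branches; this branch)]
12. p, 1   [→-rule on 8 (branches; this branch)]
Accessibility: 0R0, 0R1, 1R0, 1R1

Satisfiable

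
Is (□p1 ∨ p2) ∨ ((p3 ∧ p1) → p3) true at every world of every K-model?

Valid in K

Tableau for the negation ¬((□p1 ∨ p2) ∨ ((p3 ∧ p1) → p3)):
1. ¬((□p1 ∨ p2) ∨ ((p3 ∧ p1) → p3)), w0
2. ¬(□p1 ∨ p2), w0   [¬∨-rule on 1]
3. ¬((p3 ∧ p1) → p3), w0   [¬∨-rule on 1]
4. ¬□p1, w0   [¬∨-rule on 2]
5. ¬p2, w0   [¬∨-rule on 2]
6. p3 ∧ p1, w0   [¬→-rule on 3]
7. ¬p3, w0   [¬→-rule on 3]
8. p3, w0   [∧-rule on 6]
9. p1, w0   [∧-rule on 6]
Branch closes: p3 and ¬p3 both at w0.
All branches of the negation close; one closing branch shown above.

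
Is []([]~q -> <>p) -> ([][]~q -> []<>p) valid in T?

Yes, valid

Tableau for the negation ~([]([]~q -> <>p) -> ([][]~q -> []<>p)):
1. ~([]([]~q -> <>p) -> ([][]~q -> []<>p)), w0
2. []([]~q -> <>p), w0
3. ~([][]~q -> []<>p), w0
4. [][]~q, w0
5. ~[]<>p, w0
6. []~q -> <>p, w0
7. []~q, w0
8. ~q, w0
9. <>p, w0
10. ~<>p, w1
11. []~q -> <>p, w1
12. []~q, w1
13. ~q, w1
14. ~p, w1
15. ~[]~q, w1
16. p, w2
17. []~q -> <>p, w2
18. []~q, w2
19. ~q, w2
20. <>p, w2
21. q, w3
22. ~p, w3
23. ~q, w3
Accessibility: w0Rw0, w0Rw1, w0Rw2, w1Rw1, w1Rw3, w2Rw2, w3Rw3
Branch closes: q and ~q both at w3.
Every branch of the negation's tableau closes; the branch above is one of them.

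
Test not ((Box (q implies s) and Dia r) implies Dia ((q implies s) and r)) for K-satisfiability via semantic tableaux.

No, unsatisfiable

1. not ((Box (q implies s) and Dia r) implies Dia ((q implies s) and r)), w0
2. Box (q implies s) and Dia r, w0
3. not Dia ((q implies s) and r), w0
4. Box (q implies s), w0
5. Dia r, w0
6. r, w1
7. not ((q implies s) and r), w1
8. q implies s, w1
9. not (q implies s), w1
10. q, w1
11. not s, w1
12. s, w1
Accessibility: w0Rw1
Branch closes: s and not s both at w1.
Every branch closes; the branch above is one of them.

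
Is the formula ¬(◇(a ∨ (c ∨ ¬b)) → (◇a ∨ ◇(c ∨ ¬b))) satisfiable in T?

1. ¬(◇(a ∨ (c ∨ ¬b)) → (◇a ∨ ◇(c ∨ ¬b))), w0
2. ◇(a ∨ (c ∨ ¬b)), w0
3. ¬(◇a ∨ ◇(c ∨ ¬b)), w0
4. ¬◇a, w0
5. ¬◇(c ∨ ¬b), w0
6. ¬a, w0
7. ¬(c ∨ ¬b), w0
8. ¬c, w0
9. b, w0
10. a ∨ (c ∨ ¬b), w1
11. ¬a, w1
12. ¬(c ∨ ¬b), w1
13. ¬c, w1
14. b, w1
15. c ∨ ¬b, w1
16. ¬b, w1
Accessibility: w0Rw0, w0Rw1, w1Rw1
Branch closes: b and ¬b both at w1.
Every branch closes; the branch above is one of them.

Unsatisfiable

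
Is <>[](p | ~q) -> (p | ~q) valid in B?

Tableau for the negation ~(<>[](p | ~q) -> (p | ~q)):
1. ~(<>[](p | ~q) -> (p | ~q)), u
2. <>[](p | ~q), u   [~->-rule on 1]
3. ~(p | ~q), u   [~->-rule on 1]
4. ~p, u   [~|-rule on 3]
5. q, u   [~|-rule on 3]
6. [](p | ~q), v   [<>-rule on 2: fresh world v, uRv]
7. p | ~q, u   [[]-rule on 6 via vRu]
8. p | ~q, v   [[]-rule on 6 via vRv]
9. ~q, u   [|-rule on 7 (branches; this branch)]
Accessibility: uRu, uRv, vRu, vRv
Branch closes: q and ~q both at u.
Every branch of the negation's tableau closes; the branch above is one of them.

Valid in B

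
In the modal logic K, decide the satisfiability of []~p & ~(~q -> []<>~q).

Yes, satisfiable

1. []~p & ~(~q -> []<>~q), u
2. []~p, u
3. ~(~q -> []<>~q), u
4. ~q, u
5. ~[]<>~q, u
6. ~<>~q, v
7. ~p, v
Accessibility: uRv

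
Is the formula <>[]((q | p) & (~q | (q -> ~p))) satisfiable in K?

Satisfiable (open branch found)

1. <>[]((q | p) & (~q | (q -> ~p))), u
2. []((q | p) & (~q | (q -> ~p))), v
Accessibility: uRv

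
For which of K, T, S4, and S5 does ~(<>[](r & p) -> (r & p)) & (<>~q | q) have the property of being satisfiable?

K, T, S4

S4-tableau for the formula:
1. ~(<>[](r & p) -> (r & p)) & (<>~q | q), w0
2. ~(<>[](r & p) -> (r & p)), w0
3. <>~q | q, w0
4. <>[](r & p), w0
5. ~(r & p), w0
6. q, w0
7. ~p, w0
8. [](r & p), w1
9. r & p, w1
10. r, w1
11. p, w1
Accessibility: w0Rw0, w0Rw1, w1Rw1
Complete open branch: satisfiable in S4, hence also in K, T (this S4-model is also a K-model and a T-model).
S5-tableau for the formula:
1. ~(<>[](r & p) -> (r & p)) & (<>~q | q), w0
2. ~(<>[](r & p) -> (r & p)), w0
3. <>~q | q, w0
4. <>[](r & p), w0
5. ~(r & p), w0
6. q, w0
7. ~p, w0
8. [](r & p), w1
9. r & p, w0
10. r, w0
11. p, w0
Accessibility: w0Rw0, w0Rw1, w1Rw0, w1Rw1
Branch closes: p and ~p both at w0.
Every branch closes (one shown): unsatisfiable in S5.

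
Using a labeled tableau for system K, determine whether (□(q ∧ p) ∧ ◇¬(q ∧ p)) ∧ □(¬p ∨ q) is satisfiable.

Unsatisfiable (every branch closes)

1. (□(q ∧ p) ∧ ◇¬(q ∧ p)) ∧ □(¬p ∨ q), 0
2. □(q ∧ p) ∧ ◇¬(q ∧ p), 0
3. □(¬p ∨ q), 0
4. □(q ∧ p), 0
5. ◇¬(q ∧ p), 0
6. ¬(q ∧ p), 1
7. ¬p ∨ q, 1
8. q ∧ p, 1
9. q, 1
10. p, 1
11. ¬p, 1
Accessibility: 0R1
Branch closes: p and ¬p both at 1.
All branches of the tableau close; one closing branch shown above.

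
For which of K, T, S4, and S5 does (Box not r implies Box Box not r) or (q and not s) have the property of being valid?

S4, S5

S4-tableau for the negation not ((Box not r implies Box Box not r) or (q and not s)):
1. not ((Box not r implies Box Box not r) or (q and not s)), 0
2. not (Box not r implies Box Box not r), 0
3. not (q and not s), 0
4. Box not r, 0
5. not Box Box not r, 0
6. not r, 0
7. s, 0
8. not Box not r, 1
9. not r, 1
10. r, 2
11. not r, 2
Accessibility: 0R0, 0R1, 0R2, 1R1, 1R2, 2R2
Branch closes: r and not r both at 2.
Every branch closes (one shown): valid in S4, hence also in S5 (every theorem of S4 is a theorem of S5).
T-tableau for the negation not ((Box not r implies Box Box not r) or (q and not s)):
1. not ((Box not r implies Box Box not r) or (q and not s)), 0
2. not (Box not r implies Box Box not r), 0
3. not (q and not s), 0
4. Box not r, 0
5. not Box Box not r, 0
6. not r, 0
7. s, 0
8. not Box not r, 1
9. not r, 1
10. r, 2
Accessibility: 0R0, 0R1, 1R1, 1R2, 2R2
Complete open branch: countermodel on a T-frame, so not valid in T, nor in K (the same frame is also a K-frame).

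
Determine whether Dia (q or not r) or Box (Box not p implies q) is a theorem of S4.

Invalid (countermodel exists)

Tableau for the negation not (Dia (q or not r) or Box (Box not p implies q)):
1. not (Dia (q or not r) or Box (Box not p implies q)), u
2. not Dia (q or not r), u
3. not Box (Box not p implies q), u
4. not (q or not r), u
5. not q, u
6. r, u
7. not (Box not p implies q), v
8. Box not p, v
9. not q, v
10. not (q or not r), v
11. r, v
12. not p, v
Accessibility: uRu, uRv, vRv
The negation has an open branch (countermodel exists).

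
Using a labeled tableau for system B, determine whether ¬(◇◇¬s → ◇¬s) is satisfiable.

1. ¬(◇◇¬s → ◇¬s), w0
2. ◇◇¬s, w0
3. ¬◇¬s, w0
4. s, w0
5. ◇¬s, w1
6. s, w1
7. ¬s, w2
Accessibility: w0Rw0, w0Rw1, w1Rw0, w1Rw1, w1Rw2, w2Rw1, w2Rw2

Satisfiable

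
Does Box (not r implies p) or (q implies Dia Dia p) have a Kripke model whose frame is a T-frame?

1. Box (not r implies p) or (q implies Dia Dia p), w0
2. q implies Dia Dia p, w0
3. Dia Dia p, w0
4. Dia p, w1
5. p, w2
Accessibility: w0Rw0, w0Rw1, w1Rw1, w1Rw2, w2Rw2

Satisfiable (open branch found)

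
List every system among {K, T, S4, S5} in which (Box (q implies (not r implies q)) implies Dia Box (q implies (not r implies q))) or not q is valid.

T-tableau for the negation not ((Box (q implies (not r implies q)) implies Dia Box (q implies (not r implies q))) or not q):
1. not ((Box (q implies (not r implies q)) implies Dia Box (q implies (not r implies q))) or not q), u
2. not (Box (q implies (not r implies q)) implies Dia Box (q implies (not r implies q))), u   [neg-or-rule on 1]
3. q, u   [neg-or-rule on 1]
4. Box (q implies (not r implies q)), u   [neg-implies-rule on 2]
5. not Dia Box (q implies (not r implies q)), u   [neg-implies-rule on 2]
6. q implies (not r implies q), u   [Box-rule on 4 via uRu]
7. not Box (q implies (not r implies q)), u   [neg-Dia-rule on 5 via uRu]
8. not r implies q, u   [implies-rule on 6 (branches; this branch)]
9. not (q implies (not r implies q)), v   [neg-Box-rule on 7: fresh world v, uRv]
10. q, v   [neg-implies-rule on 9]
11. not (not r implies q), v   [neg-implies-rule on 9]
12. not r, v   [neg-implies-rule on 11]
13. not q, v   [neg-implies-rule on 11]
Accessibility: uRu, uRv, vRv
Branch closes: q and not q both at v.
Every branch closes (one shown): valid in T, hence also in S4, S5 (every theorem of T is a theorem of S4 and S5).
K-tableau for the negation not ((Box (q implies (not r implies q)) implies Dia Box (q implies (not r implies q))) or not q):
1. not ((Box (q implies (not r implies q)) implies Dia Box (q implies (not r implies q))) or not q), u
2. not (Box (q implies (not r implies q)) implies Dia Box (q implies (not r implies q))), u   [neg-or-rule on 1]
3. q, u   [neg-or-rule on 1]
4. Box (q implies (not r implies q)), u   [neg-implies-rule on 2]
5. not Dia Box (q implies (not r implies q)), u   [neg-implies-rule on 2]
Complete open branch: countermodel on a K-frame, so not valid in K.

T, S4, S5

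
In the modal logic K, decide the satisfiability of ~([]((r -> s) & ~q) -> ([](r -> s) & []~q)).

No, unsatisfiable

1. ~([]((r -> s) & ~q) -> ([](r -> s) & []~q)), 0
2. []((r -> s) & ~q), 0
3. ~([](r -> s) & []~q), 0
4. ~[](r -> s), 0
5. ~(r -> s), 1
6. r, 1
7. ~s, 1
8. (r -> s) & ~q, 1
9. r -> s, 1
10. ~q, 1
11. s, 1
Accessibility: 0R1
Branch closes: s and ~s both at 1.
Every branch closes; the branch above is one of them.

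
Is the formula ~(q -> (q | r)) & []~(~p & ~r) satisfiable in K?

1. ~(q -> (q | r)) & []~(~p & ~r), 0
2. ~(q -> (q | r)), 0
3. []~(~p & ~r), 0
4. q, 0
5. ~(q | r), 0
6. ~q, 0
7. ~r, 0
Branch closes: q and ~q both at 0.
Every branch closes; the branch above is one of them.

No, unsatisfiable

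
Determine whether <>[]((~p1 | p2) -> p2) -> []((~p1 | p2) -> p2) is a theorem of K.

No, not valid

Tableau for the negation ~(<>[]((~p1 | p2) -> p2) -> []((~p1 | p2) -> p2)):
1. ~(<>[]((~p1 | p2) -> p2) -> []((~p1 | p2) -> p2)), u
2. <>[]((~p1 | p2) -> p2), u
3. ~[]((~p1 | p2) -> p2), u
4. []((~p1 | p2) -> p2), v
5. ~((~p1 | p2) -> p2), w
6. ~p1 | p2, w
7. ~p2, w
8. ~p1, w
Accessibility: uRv, uRw
The negation has an open branch (countermodel exists).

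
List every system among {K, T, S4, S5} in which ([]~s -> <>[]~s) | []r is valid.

K-tableau for the negation ~(([]~s -> <>[]~s) | []r):
1. ~(([]~s -> <>[]~s) | []r), u
2. ~([]~s -> <>[]~s), u
3. ~[]r, u
4. []~s, u
5. ~<>[]~s, u
6. ~r, v
7. ~s, v
8. ~[]~s, v
9. s, w
Accessibility: uRv, vRw
Complete open branch: countermodel on a K-frame, so not valid in K.
T-tableau for the negation ~(([]~s -> <>[]~s) | []r):
1. ~(([]~s -> <>[]~s) | []r), u
2. ~([]~s -> <>[]~s), u
3. ~[]r, u
4. []~s, u
5. ~<>[]~s, u
6. ~s, u
7. ~[]~s, u
8. ~r, v
9. ~s, v
10. ~[]~s, v
11. s, w
12. ~s, w
Accessibility: uRu, uRv, uRw, vRv, wRw
Branch closes: s and ~s both at w.
Every branch closes (one shown): valid in T, hence also in S4, S5 (every theorem of T is a theorem of S4 and S5).

T, S4, S5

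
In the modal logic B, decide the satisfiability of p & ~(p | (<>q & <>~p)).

Unsatisfiable (every branch closes)

1. p & ~(p | (<>q & <>~p)), u
2. p, u   [&-rule on 1]
3. ~(p | (<>q & <>~p)), u   [&-rule on 1]
4. ~p, u   [~|-rule on 3]
5. ~(<>q & <>~p), u   [~|-rule on 3]
Accessibility: uRu
Branch closes: p and ~p both at u.
All branches of the tableau close; one closing branch shown above.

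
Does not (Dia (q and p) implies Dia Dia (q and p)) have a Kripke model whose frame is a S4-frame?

Unsatisfiable

1. not (Dia (q and p) implies Dia Dia (q and p)), u
2. Dia (q and p), u   [neg-implies-rule on 1]
3. not Dia Dia (q and p), u   [neg-implies-rule on 1]
4. not Dia (q and p), u   [neg-Dia-rule on 3 via uRu]
5. not (q and p), u   [neg-Dia-rule on 4 via uRu]
6. not p, u   [neg-and-rule on 5 (branches; this branch)]
7. q and p, v   [Dia-rule on 2: fresh world v, uRv]
8. q, v   [and-rule on 7]
9. p, v   [and-rule on 7]
10. not Dia (q and p), v   [neg-Dia-rule on 3 via uRv]
11. not (q and p), v   [neg-Dia-rule on 4 via uRv]
12. not p, v   [neg-and-rule on 11 (branches; this branch)]
Accessibility: uRu, uRv, vRv
Branch closes: p and not p both at v.
All branches of the tableau close; one closing branch shown above.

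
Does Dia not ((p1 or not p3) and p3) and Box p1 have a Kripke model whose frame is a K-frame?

1. Dia not ((p1 or not p3) and p3) and Box p1, w0
2. Dia not ((p1 or not p3) and p3), w0
3. Box p1, w0
4. not ((p1 or not p3) and p3), w1
5. p1, w1
6. not p3, w1
Accessibility: w0Rw1

Satisfiable (open branch found)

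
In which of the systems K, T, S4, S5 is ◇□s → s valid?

S5-tableau for the negation ¬(◇□s → s):
1. ¬(◇□s → s), w0
2. ◇□s, w0   [¬→-rule on 1]
3. ¬s, w0   [¬→-rule on 1]
4. □s, w1   [◇-rule on 2: fresh world w1, w0Rw1]
5. s, w0   [□-rule on 4 via w1Rw0]
Accessibility: w0Rw0, w0Rw1, w1Rw0, w1Rw1
Branch closes: s and ¬s both at w0.
Every branch closes (one shown): valid in S5.
S4-tableau for the negation ¬(◇□s → s):
1. ¬(◇□s → s), w0
2. ◇□s, w0   [¬→-rule on 1]
3. ¬s, w0   [¬→-rule on 1]
4. □s, w1   [◇-rule on 2: fresh world w1, w0Rw1]
5. s, w1   [□-rule on 4 via w1Rw1]
Accessibility: w0Rw0, w0Rw1, w1Rw1
Complete open branch: countermodel on an S4-frame, so not valid in S4, nor in K, T (the same frame is also a K-frame and a T-frame).

S5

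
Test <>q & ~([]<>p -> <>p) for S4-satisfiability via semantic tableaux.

1. <>q & ~([]<>p -> <>p), w0
2. <>q, w0
3. ~([]<>p -> <>p), w0
4. []<>p, w0
5. ~<>p, w0
6. <>p, w0
7. ~p, w0
8. q, w1
9. <>p, w1
10. ~p, w1
11. p, w2
12. <>p, w2
13. ~p, w2
Accessibility: w0Rw0, w0Rw1, w0Rw2, w1Rw1, w2Rw2
Branch closes: p and ~p both at w2.
(One branch shown.) All branches close.

Unsatisfiable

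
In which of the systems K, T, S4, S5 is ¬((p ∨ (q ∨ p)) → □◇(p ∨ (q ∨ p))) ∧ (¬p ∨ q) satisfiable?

S5-tableau for the formula:
1. ¬((p ∨ (q ∨ p)) → □◇(p ∨ (q ∨ p))) ∧ (¬p ∨ q), w0
2. ¬((p ∨ (q ∨ p)) → □◇(p ∨ (q ∨ p))), w0
3. ¬p ∨ q, w0
4. p ∨ (q ∨ p), w0
5. ¬□◇(p ∨ (q ∨ p)), w0
6. q, w0
7. q ∨ p, w0
8. ¬◇(p ∨ (q ∨ p)), w1
9. ¬(p ∨ (q ∨ p)), w0
10. ¬p, w0
11. ¬(q ∨ p), w0
12. ¬q, w0
Accessibility: w0Rw0, w0Rw1, w1Rw0, w1Rw1
Branch closes: q and ¬q both at w0.
Every branch closes (one shown): unsatisfiable in S5.
S4-tableau for the formula:
1. ¬((p ∨ (q ∨ p)) → □◇(p ∨ (q ∨ p))) ∧ (¬p ∨ q), w0
2. ¬((p ∨ (q ∨ p)) → □◇(p ∨ (q ∨ p))), w0
3. ¬p ∨ q, w0
4. p ∨ (q ∨ p), w0
5. ¬□◇(p ∨ (q ∨ p)), w0
6. q, w0
7. q ∨ p, w0
8. p, w0
9. ¬◇(p ∨ (q ∨ p)), w1
10. ¬(p ∨ (q ∨ p)), w1
11. ¬p, w1
12. ¬(q ∨ p), w1
13. ¬q, w1
Accessibility: w0Rw0, w0Rw1, w1Rw1
Complete open branch: satisfiable in S4, hence also in K, T (this S4-model is also a K-model and a T-model).

K, T, S4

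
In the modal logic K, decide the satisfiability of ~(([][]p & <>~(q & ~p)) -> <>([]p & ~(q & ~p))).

1. ~(([][]p & <>~(q & ~p)) -> <>([]p & ~(q & ~p))), w0
2. [][]p & <>~(q & ~p), w0
3. ~<>([]p & ~(q & ~p)), w0
4. [][]p, w0
5. <>~(q & ~p), w0
6. ~(q & ~p), w1
7. ~([]p & ~(q & ~p)), w1
8. []p, w1
9. p, w1
10. ~[]p, w1
11. ~p, w2
12. p, w2
Accessibility: w0Rw1, w1Rw2
Branch closes: p and ~p both at w2.
All branches of the tableau close; one closing branch shown above.

No, unsatisfiable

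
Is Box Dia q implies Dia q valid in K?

Invalid (countermodel exists)

Tableau for the negation not (Box Dia q implies Dia q):
1. not (Box Dia q implies Dia q), u
2. Box Dia q, u   [neg-implies-rule on 1]
3. not Dia q, u   [neg-implies-rule on 1]
The negation has an open branch (countermodel exists).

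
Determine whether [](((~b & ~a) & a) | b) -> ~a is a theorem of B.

Tableau for the negation ~([](((~b & ~a) & a) | b) -> ~a):
1. ~([](((~b & ~a) & a) | b) -> ~a), 0
2. [](((~b & ~a) & a) | b), 0
3. a, 0
4. ((~b & ~a) & a) | b, 0
5. b, 0
Accessibility: 0R0
The negation has an open branch (countermodel exists).

No, not valid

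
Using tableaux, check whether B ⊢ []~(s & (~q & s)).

No, not valid

Tableau for the negation ~[]~(s & (~q & s)):
1. ~[]~(s & (~q & s)), 0
2. s & (~q & s), 1
3. s, 1
4. ~q & s, 1
5. ~q, 1
Accessibility: 0R0, 0R1, 1R0, 1R1
The negation has an open branch (countermodel exists).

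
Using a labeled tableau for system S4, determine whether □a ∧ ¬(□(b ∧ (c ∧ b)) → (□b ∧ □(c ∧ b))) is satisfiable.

1. □a ∧ ¬(□(b ∧ (c ∧ b)) → (□b ∧ □(c ∧ b))), 0
2. □a, 0   [∧-rule on 1]
3. ¬(□(b ∧ (c ∧ b)) → (□b ∧ □(c ∧ b))), 0   [∧-rule on 1]
4. □(b ∧ (c ∧ b)), 0   [¬→-rule on 3]
5. ¬(□b ∧ □(c ∧ b)), 0   [¬→-rule on 3]
6. a, 0   [□-rule on 2 via 0R0]
7. b ∧ (c ∧ b), 0   [□-rule on 4 via 0R0]
8. b, 0   [∧-rule on 7]
9. c ∧ b, 0   [∧-rule on 7]
10. c, 0   [∧-rule on 9]
11. ¬□(c ∧ b), 0   [¬∧-rule on 5 (branches; this branch)]
12. ¬(c ∧ b), 1   [¬□-rule on 11: fresh world 1, 0R1]
13. a, 1   [□-rule on 2 via 0R1]
14. b ∧ (c ∧ b), 1   [□-rule on 4 via 0R1]
15. b, 1   [∧-rule on 14]
16. c ∧ b, 1   [∧-rule on 14]
17. c, 1   [∧-rule on 16]
18. ¬b, 1   [¬∧-rule on 12 (branches; this branch)]
Accessibility: 0R0, 0R1, 1R1
Branch closes: b and ¬b both at 1.
(One branch shown.) All branches close.

No, unsatisfiable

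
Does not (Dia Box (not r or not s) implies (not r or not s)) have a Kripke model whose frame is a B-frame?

No, unsatisfiable

1. not (Dia Box (not r or not s) implies (not r or not s)), w0
2. Dia Box (not r or not s), w0   [neg-implies-rule on 1]
3. not (not r or not s), w0   [neg-implies-rule on 1]
4. r, w0   [neg-or-rule on 3]
5. s, w0   [neg-or-rule on 3]
6. Box (not r or not s), w1   [Dia-rule on 2: fresh world w1, w0Rw1]
7. not r or not s, w0   [Box-rule on 6 via w1Rw0]
8. not r or not s, w1   [Box-rule on 6 via w1Rw1]
9. not s, w0   [or-rule on 7 (branches; this branch)]
Accessibility: w0Rw0, w0Rw1, w1Rw0, w1Rw1
Branch closes: s and not s both at w0.
All branches of the tableau close; one closing branch shown above.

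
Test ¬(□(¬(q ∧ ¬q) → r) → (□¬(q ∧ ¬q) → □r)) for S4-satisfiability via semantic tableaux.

1. ¬(□(¬(q ∧ ¬q) → r) → (□¬(q ∧ ¬q) → □r)), w0
2. □(¬(q ∧ ¬q) → r), w0   [¬→-rule on 1]
3. ¬(□¬(q ∧ ¬q) → □r), w0   [¬→-rule on 1]
4. □¬(q ∧ ¬q), w0   [¬→-rule on 3]
5. ¬□r, w0   [¬→-rule on 3]
6. ¬(q ∧ ¬q) → r, w0   [□-rule on 2 via w0Rw0]
7. ¬(q ∧ ¬q), w0   [□-rule on 4 via w0Rw0]
8. r, w0   [→-rule on 6 (branches; this branch)]
9. q, w0   [¬∧-rule on 7 (branches; this branch)]
10. ¬r, w1   [¬□-rule on 5: fresh world w1, w0Rw1]
11. ¬(q ∧ ¬q) → r, w1   [□-rule on 2 via w0Rw1]
12. ¬(q ∧ ¬q), w1   [□-rule on 4 via w0Rw1]
13. q ∧ ¬q, w1   [→-rule on 11 (branches; this branch)]
14. q, w1   [∧-rule on 13]
15. ¬q, w1   [∧-rule on 13]
Accessibility: w0Rw0, w0Rw1, w1Rw1
Branch closes: q and ¬q both at w1.
(One branch shown.) All branches close.

Unsatisfiable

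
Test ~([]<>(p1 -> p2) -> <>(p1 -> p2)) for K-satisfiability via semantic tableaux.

1. ~([]<>(p1 -> p2) -> <>(p1 -> p2)), 0
2. []<>(p1 -> p2), 0   [~->-rule on 1]
3. ~<>(p1 -> p2), 0   [~->-rule on 1]

Yes, satisfiable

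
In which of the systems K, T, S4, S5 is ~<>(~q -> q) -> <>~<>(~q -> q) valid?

T, S4, S5

K-tableau for the negation ~(~<>(~q -> q) -> <>~<>(~q -> q)):
1. ~(~<>(~q -> q) -> <>~<>(~q -> q)), u
2. ~<>(~q -> q), u   [~->-rule on 1]
3. ~<>~<>(~q -> q), u   [~->-rule on 1]
Complete open branch: countermodel on a K-frame, so not valid in K.
T-tableau for the negation ~(~<>(~q -> q) -> <>~<>(~q -> q)):
1. ~(~<>(~q -> q) -> <>~<>(~q -> q)), u
2. ~<>(~q -> q), u   [~->-rule on 1]
3. ~<>~<>(~q -> q), u   [~->-rule on 1]
4. ~(~q -> q), u   [~<>-rule on 2 via uRu]
5. ~q, u   [~->-rule on 4]
6. <>(~q -> q), u   [~<>-rule on 3 via uRu]
7. ~q -> q, v   [<>-rule on 6: fresh world v, uRv]
8. ~(~q -> q), v   [~<>-rule on 2 via uRv]
9. ~q, v   [~->-rule on 8]
10. <>(~q -> q), v   [~<>-rule on 3 via uRv]
11. q, v   [->-rule on 7 (branches; this branch)]
Accessibility: uRu, uRv, vRv
Branch closes: q and ~q both at v.
Every branch closes (one shown): valid in T, hence also in S4, S5 (every theorem of T is a theorem of S4 and S5).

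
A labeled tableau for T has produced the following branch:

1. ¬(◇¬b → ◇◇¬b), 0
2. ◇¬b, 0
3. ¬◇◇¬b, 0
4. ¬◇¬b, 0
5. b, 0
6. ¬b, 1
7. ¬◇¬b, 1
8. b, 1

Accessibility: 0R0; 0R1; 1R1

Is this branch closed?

Both b and ¬b appear at 1.

Closed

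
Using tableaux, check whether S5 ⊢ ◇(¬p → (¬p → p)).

Invalid (countermodel exists)

Tableau for the negation ¬◇(¬p → (¬p → p)):
1. ¬◇(¬p → (¬p → p)), 0
2. ¬(¬p → (¬p → p)), 0
3. ¬p, 0
4. ¬(¬p → p), 0
Accessibility: 0R0
The negation has an open branch (countermodel exists).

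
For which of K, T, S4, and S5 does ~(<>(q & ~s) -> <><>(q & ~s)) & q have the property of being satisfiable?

K

T-tableau for the formula:
1. ~(<>(q & ~s) -> <><>(q & ~s)) & q, w0
2. ~(<>(q & ~s) -> <><>(q & ~s)), w0
3. q, w0
4. <>(q & ~s), w0
5. ~<><>(q & ~s), w0
6. ~<>(q & ~s), w0
7. ~(q & ~s), w0
8. s, w0
9. q & ~s, w1
10. q, w1
11. ~s, w1
12. ~<>(q & ~s), w1
13. ~(q & ~s), w1
14. s, w1
Accessibility: w0Rw0, w0Rw1, w1Rw1
Branch closes: s and ~s both at w1.
Every branch closes (one shown): unsatisfiable in T, hence also in S4, S5 (every S4/S5-frame is a T-frame).
K-tableau for the formula:
1. ~(<>(q & ~s) -> <><>(q & ~s)) & q, w0
2. ~(<>(q & ~s) -> <><>(q & ~s)), w0
3. q, w0
4. <>(q & ~s), w0
5. ~<><>(q & ~s), w0
6. q & ~s, w1
7. q, w1
8. ~s, w1
9. ~<>(q & ~s), w1
Accessibility: w0Rw1
Complete open branch: satisfiable in K.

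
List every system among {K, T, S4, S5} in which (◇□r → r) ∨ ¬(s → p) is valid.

S5

S4-tableau for the negation ¬((◇□r → r) ∨ ¬(s → p)):
1. ¬((◇□r → r) ∨ ¬(s → p)), w0
2. ¬(◇□r → r), w0   [¬∨-rule on 1]
3. s → p, w0   [¬∨-rule on 1]
4. ◇□r, w0   [¬→-rule on 2]
5. ¬r, w0   [¬→-rule on 2]
6. p, w0   [→-rule on 3 (branches; this branch)]
7. □r, w1   [◇-rule on 4: fresh world w1, w0Rw1]
8. r, w1   [□-rule on 7 via w1Rw1]
Accessibility: w0Rw0, w0Rw1, w1Rw1
Complete open branch: countermodel on an S4-frame, so not valid in S4, nor in K, T (the same frame is also a K-frame and a T-frame).
S5-tableau for the negation ¬((◇□r → r) ∨ ¬(s → p)):
1. ¬((◇□r → r) ∨ ¬(s → p)), w0
2. ¬(◇□r → r), w0   [¬∨-rule on 1]
3. s → p, w0   [¬∨-rule on 1]
4. ◇□r, w0   [¬→-rule on 2]
5. ¬r, w0   [¬→-rule on 2]
6. p, w0   [→-rule on 3 (branches; this branch)]
7. □r, w1   [◇-rule on 4: fresh world w1, w0Rw1]
8. r, w0   [□-rule on 7 via w1Rw0]
Accessibility: w0Rw0, w0Rw1, w1Rw0, w1Rw1
Branch closes: r and ¬r both at w0.
Every branch closes (one shown): valid in S5.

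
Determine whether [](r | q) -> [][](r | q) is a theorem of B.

Not valid

Tableau for the negation ~([](r | q) -> [][](r | q)):
1. ~([](r | q) -> [][](r | q)), u
2. [](r | q), u
3. ~[][](r | q), u
4. r | q, u
5. q, u
6. ~[](r | q), v
7. r | q, v
8. q, v
9. ~(r | q), w
10. ~r, w
11. ~q, w
Accessibility: uRu, uRv, vRu, vRv, vRw, wRv, wRw
The negation has an open branch (countermodel exists).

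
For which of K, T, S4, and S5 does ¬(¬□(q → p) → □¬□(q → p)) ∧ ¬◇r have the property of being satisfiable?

S4-tableau for the formula:
1. ¬(¬□(q → p) → □¬□(q → p)) ∧ ¬◇r, w0
2. ¬(¬□(q → p) → □¬□(q → p)), w0
3. ¬◇r, w0
4. ¬□(q → p), w0
5. ¬□¬□(q → p), w0
6. ¬r, w0
7. ¬(q → p), w1
8. q, w1
9. ¬p, w1
10. ¬r, w1
11. □(q → p), w2
12. ¬r, w2
13. q → p, w2
14. p, w2
Accessibility: w0Rw0, w0Rw1, w0Rw2, w1Rw1, w2Rw2
Complete open branch: satisfiable in S4, hence also in K, T (this S4-model is also a K-model and a T-model).
S5-tableau for the formula:
1. ¬(¬□(q → p) → □¬□(q → p)) ∧ ¬◇r, w0
2. ¬(¬□(q → p) → □¬□(q → p)), w0
3. ¬◇r, w0
4. ¬□(q → p), w0
5. ¬□¬□(q → p), w0
6. ¬r, w0
7. ¬(q → p), w1
8. q, w1
9. ¬p, w1
10. ¬r, w1
11. □(q → p), w2
12. ¬r, w2
13. q → p, w0
14. q → p, w1
15. q → p, w2
16. p, w0
17. p, w1
Accessibility: w0Rw0, w0Rw1, w0Rw2, w1Rw0, w1Rw1, w1Rw2, w2Rw0, w2Rw1, w2Rw2
Branch closes: p and ¬p both at w1.
Every branch closes (one shown): unsatisfiable in S5.

K, T, S4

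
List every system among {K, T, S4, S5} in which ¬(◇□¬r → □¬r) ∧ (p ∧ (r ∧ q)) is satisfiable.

S5-tableau for the formula:
1. ¬(◇□¬r → □¬r) ∧ (p ∧ (r ∧ q)), 0
2. ¬(◇□¬r → □¬r), 0
3. p ∧ (r ∧ q), 0
4. ◇□¬r, 0
5. ¬□¬r, 0
6. p, 0
7. r ∧ q, 0
8. r, 0
9. q, 0
10. □¬r, 1
11. ¬r, 0
Accessibility: 0R0, 0R1, 1R0, 1R1
Branch closes: r and ¬r both at 0.
Every branch closes (one shown): unsatisfiable in S5.
S4-tableau for the formula:
1. ¬(◇□¬r → □¬r) ∧ (p ∧ (r ∧ q)), 0
2. ¬(◇□¬r → □¬r), 0
3. p ∧ (r ∧ q), 0
4. ◇□¬r, 0
5. ¬□¬r, 0
6. p, 0
7. r ∧ q, 0
8. r, 0
9. q, 0
10. □¬r, 1
11. ¬r, 1
12. r, 2
Accessibility: 0R0, 0R1, 0R2, 1R1, 2R2
Complete open branch: satisfiable in S4, hence also in K, T (this S4-model is also a K-model and a T-model).

K, T, S4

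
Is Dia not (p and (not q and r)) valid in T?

Not valid

Tableau for the negation not Dia not (p and (not q and r)):
1. not Dia not (p and (not q and r)), u
2. p and (not q and r), u   [neg-Dia-rule on 1 via uRu]
3. p, u   [and-rule on 2]
4. not q and r, u   [and-rule on 2]
5. not q, u   [and-rule on 4]
6. r, u   [and-rule on 4]
Accessibility: uRu
The negation has an open branch (countermodel exists).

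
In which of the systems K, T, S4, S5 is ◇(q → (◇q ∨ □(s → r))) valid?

K-tableau for the negation ¬◇(q → (◇q ∨ □(s → r))):
1. ¬◇(q → (◇q ∨ □(s → r))), u
Complete open branch: countermodel on a K-frame, so not valid in K.
T-tableau for the negation ¬◇(q → (◇q ∨ □(s → r))):
1. ¬◇(q → (◇q ∨ □(s → r))), u
2. ¬(q → (◇q ∨ □(s → r))), u   [¬◇-rule on 1 via uRu]
3. q, u   [¬→-rule on 2]
4. ¬(◇q ∨ □(s → r)), u   [¬→-rule on 2]
5. ¬◇q, u   [¬∨-rule on 4]
6. ¬□(s → r), u   [¬∨-rule on 4]
7. ¬q, u   [¬◇-rule on 5 via uRu]
Accessibility: uRu
Branch closes: q and ¬q both at u.
Every branch closes (one shown): valid in T, hence also in S4, S5 (every theorem of T is a theorem of S4 and S5).

T, S4, S5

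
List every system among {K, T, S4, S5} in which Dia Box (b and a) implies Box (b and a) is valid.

S5

S4-tableau for the negation not (Dia Box (b and a) implies Box (b and a)):
1. not (Dia Box (b and a) implies Box (b and a)), u
2. Dia Box (b and a), u   [neg-implies-rule on 1]
3. not Box (b and a), u   [neg-implies-rule on 1]
4. Box (b and a), v   [Dia-rule on 2: fresh world v, uRv]
5. b and a, v   [Box-rule on 4 via vRv]
6. b, v   [and-rule on 5]
7. a, v   [and-rule on 5]
8. not (b and a), w   [neg-Box-rule on 3: fresh world w, uRw]
9. not a, w   [neg-and-rule on 8 (branches; this branch)]
Accessibility: uRu, uRv, uRw, vRv, wRw
Complete open branch: countermodel on an S4-frame, so not valid in S4, nor in K, T (the same frame is also a K-frame and a T-frame).
S5-tableau for the negation not (Dia Box (b and a) implies Box (b and a)):
1. not (Dia Box (b and a) implies Box (b and a)), u
2. Dia Box (b and a), u   [neg-implies-rule on 1]
3. not Box (b and a), u   [neg-implies-rule on 1]
4. Box (b and a), v   [Dia-rule on 2: fresh world v, uRv]
5. b and a, u   [Box-rule on 4 via vRu]
6. b, u   [and-rule on 5]
7. a, u   [and-rule on 5]
8. b and a, v   [Box-rule on 4 via vRv]
9. b, v   [and-rule on 8]
10. a, v   [and-rule on 8]
11. not (b and a), w   [neg-Box-rule on 3: fresh world w, uRw]
12. b and a, w   [Box-rule on 4 via vRw]
13. b, w   [and-rule on 12]
14. a, w   [and-rule on 12]
15. not a, w   [neg-and-rule on 11 (branches; this branch)]
Accessibility: uRu, uRv, uRw, vRu, vRv, vRw, wRu, wRv, wRw
Branch closes: a and not a both at w.
Every branch closes (one shown): valid in S5.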